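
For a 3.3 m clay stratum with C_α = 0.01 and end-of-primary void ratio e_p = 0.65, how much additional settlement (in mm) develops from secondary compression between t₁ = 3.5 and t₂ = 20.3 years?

S_s ≈ 15.3 mm

Secondary compression: S_s = C_α·H/(1+e_p)·log₁₀(t₂/t₁)
S_s = 0.01×3.3/(1+0.65)×log₁₀(20.3/3.5)
    = 0.02 × 0.7634 = 0.01527 m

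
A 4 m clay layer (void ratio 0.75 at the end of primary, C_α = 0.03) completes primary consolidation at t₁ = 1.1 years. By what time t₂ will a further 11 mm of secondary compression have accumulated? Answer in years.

S_s = C_α·H/(1+e_p)·log₁₀(t₂/t₁) ⇒ log₁₀(t₂/t₁) = S_s·(1+e_p)/(C_α·H).
log₁₀(t₂/t₁) = 0.011 × (1+0.75) / (0.03×4) = 0.1604
t₂ = t₁ × 10^0.1604 = 1.1 × 1.447 = 1.592 years

t₂ ≈ 1.59 years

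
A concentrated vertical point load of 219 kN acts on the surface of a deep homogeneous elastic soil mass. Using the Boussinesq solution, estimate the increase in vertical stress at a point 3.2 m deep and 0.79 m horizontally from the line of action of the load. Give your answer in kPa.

Δσ_z ≈ 8.81 kPa

Boussinesq vertical stress below a point load on an elastic half-space:
Δσ_z = 3P/(2πz²) · [1 + (r/z)²]^(−5/2)
r/z = 0.79/3.2 = 0.24688; [1+(r/z)²]^(−5/2) = 0.86251.
Δσ_z = 3×219/(2π×3.2²) × 0.86251 = 10.211 × 0.86251 = 8.807 kPa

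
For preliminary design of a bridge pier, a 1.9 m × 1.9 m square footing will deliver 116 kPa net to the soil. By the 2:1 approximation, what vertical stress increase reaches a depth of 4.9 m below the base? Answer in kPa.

Δσ_z ≈ 9.06 kPa

By the 2:1 method the load spreads at 1 horizontal : 2 vertical, so at depth z the loaded area has grown by z in each plan dimension:
Δσ = qBL/((B+z)(L+z)) = 116×1.9×1.9/((1.9+4.9)(1.9+4.9)) = 9.0562 kPa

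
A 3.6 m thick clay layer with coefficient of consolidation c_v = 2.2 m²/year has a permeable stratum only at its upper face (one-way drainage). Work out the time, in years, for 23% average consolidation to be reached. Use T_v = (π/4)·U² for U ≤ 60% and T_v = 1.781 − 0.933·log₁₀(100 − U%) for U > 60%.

Drainage path length: H_d = H = 3.6 m (single drainage).
U ≤ 60%: T_v = (π/4)·U² = (π/4)×0.23² = 0.041548.
t = T_v·H_d²/c_v = 0.041548×3.6²/2.2 = 0.2448 years.

t ≈ 0.245 years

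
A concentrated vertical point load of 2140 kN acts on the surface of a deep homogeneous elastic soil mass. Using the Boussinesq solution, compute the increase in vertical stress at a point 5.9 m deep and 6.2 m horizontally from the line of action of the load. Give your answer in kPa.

Boussinesq vertical stress below a point load on an elastic half-space:
Δσ_z = 3P/(2πz²) · [1 + (r/z)²]^(−5/2)
r/z = 6.2/5.9 = 1.0508; [1+(r/z)²]^(−5/2) = 0.15568.
Δσ_z = 3×2140/(2π×5.9²) × 0.15568 = 29.353 × 0.15568 = 4.57 kPa

Δσ_z ≈ 4.57 kPa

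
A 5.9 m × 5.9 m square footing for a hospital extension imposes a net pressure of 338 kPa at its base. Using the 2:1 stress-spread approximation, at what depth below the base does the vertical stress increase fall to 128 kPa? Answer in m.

2:1 spreading — at depth z the loaded area has grown by z in each plan dimension:
qB²/(B+z)² = Δσ_z ⇒ z = B(√(q/Δσ_z) − 1) = 5.9×(√(338/128) − 1) = 3.688 m

z ≈ 3.69 m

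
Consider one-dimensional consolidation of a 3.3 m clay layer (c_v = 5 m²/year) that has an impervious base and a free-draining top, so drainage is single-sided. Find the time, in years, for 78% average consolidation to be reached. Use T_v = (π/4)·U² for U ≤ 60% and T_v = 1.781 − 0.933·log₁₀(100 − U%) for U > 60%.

Drainage path length: H_d = H = 3.3 m (single drainage).
U > 60%: T_v = 1.781 − 0.933·log₁₀(100 − 78) = 0.52852.
t = T_v·H_d²/c_v = 0.52852×3.3²/5 = 1.151 years.

t ≈ 1.15 years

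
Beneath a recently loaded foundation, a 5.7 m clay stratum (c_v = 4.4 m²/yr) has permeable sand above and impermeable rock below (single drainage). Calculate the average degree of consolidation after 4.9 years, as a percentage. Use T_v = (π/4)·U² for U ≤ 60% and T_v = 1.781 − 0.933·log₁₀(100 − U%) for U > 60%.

Drainage path length: H_d = H = 5.7 m (single drainage).
T_v = c_v·t/H_d² = 4.4×4.9/5.7² = 0.66359.
T_v = 0.66359 corresponds to the U > 60% branch:
U = 1 − 10^((1.781 − T_v)/0.933)/100 = 0.8424

U ≈ 84.2 %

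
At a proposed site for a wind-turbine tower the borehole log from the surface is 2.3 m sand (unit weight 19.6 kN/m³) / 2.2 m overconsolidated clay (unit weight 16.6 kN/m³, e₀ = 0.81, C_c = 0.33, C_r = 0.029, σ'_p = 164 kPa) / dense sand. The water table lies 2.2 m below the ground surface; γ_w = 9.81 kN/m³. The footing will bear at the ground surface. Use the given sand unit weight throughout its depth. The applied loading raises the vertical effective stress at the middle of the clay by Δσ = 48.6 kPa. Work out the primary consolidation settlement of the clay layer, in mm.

S_c ≈ 10.2 mm

Mid-depth of clay below the ground surface: z = 2.3 + 2.2/2 = 3.4 m.
Total vertical stress at mid-clay: σ_v = 19.6×2.3 + 16.6×1.1 = 63.34 kPa.
Pore pressure: u = 9.81×(3.4 − 2.2) = 11.772 kPa.
Initial effective stress: σ'_0 = σ_v − u = 63.34 − 11.772 = 51.568 kPa.
Final effective stress: σ'_f = 51.568 + 48.6 = 100.17 kPa.
σ'_f = 100.17 ≤ σ'_p = 164 kPa, so the clay remains overconsolidated and only the recompression index applies:
S_c = C_r·H/(1+e₀)·log₁₀(σ'_f/σ'_0) = 0.029×2.2/1.81×log₁₀(100.17/51.568)
    = 0.03525 × 0.28836 = 0.01016 m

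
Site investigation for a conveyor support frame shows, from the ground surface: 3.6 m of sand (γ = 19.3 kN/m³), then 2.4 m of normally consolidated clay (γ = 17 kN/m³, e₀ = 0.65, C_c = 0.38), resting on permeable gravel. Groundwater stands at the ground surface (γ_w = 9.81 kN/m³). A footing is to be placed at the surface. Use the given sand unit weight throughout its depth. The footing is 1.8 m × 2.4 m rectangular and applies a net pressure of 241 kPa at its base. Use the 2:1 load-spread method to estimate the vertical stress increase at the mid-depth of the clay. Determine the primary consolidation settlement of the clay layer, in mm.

Mid-depth of clay below the ground surface: z = 3.6 + 2.4/2 = 4.8 m.
Total vertical stress at mid-clay: σ_v = 19.3×3.6 + 17×1.2 = 89.88 kPa.
Pore pressure: u = 9.81×(4.8 − 0) = 47.088 kPa.
Initial effective stress: σ'_0 = σ_v − u = 89.88 − 47.088 = 42.792 kPa.
Stress increase at mid-clay by the 2:1 spreading method:
Δσ = qBL/((B+z)(L+z)) = 241×1.8×2.4/((1.8+4.8)(2.4+4.8)) = 21.909 kPa
Final effective stress: σ'_f = σ'_0 + Δσ = 42.792 + 21.909 = 64.701 kPa.
Normally consolidated clay, so the full stress increment lies on the virgin compression line:
S_c = C_c·H/(1+e₀)·log₁₀(σ'_f/σ'_0) = 0.38×2.4/(1+0.65)×log₁₀(64.701/42.792)
    = 0.55273 × 0.17955 = 0.09924 m

S_c ≈ 99.2 mm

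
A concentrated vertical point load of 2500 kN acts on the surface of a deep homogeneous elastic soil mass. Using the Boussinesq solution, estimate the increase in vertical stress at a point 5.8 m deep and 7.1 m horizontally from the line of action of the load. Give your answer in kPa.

Δσ_z ≈ 3.6 kPa

Boussinesq vertical stress below a point load on an elastic half-space:
Δσ_z = 3P/(2πz²) · [1 + (r/z)²]^(−5/2)
r/z = 7.1/5.8 = 1.2241; [1+(r/z)²]^(−5/2) = 0.10134.
Δσ_z = 3×2500/(2π×5.8²) × 0.10134 = 35.483 × 0.10134 = 3.596 kPa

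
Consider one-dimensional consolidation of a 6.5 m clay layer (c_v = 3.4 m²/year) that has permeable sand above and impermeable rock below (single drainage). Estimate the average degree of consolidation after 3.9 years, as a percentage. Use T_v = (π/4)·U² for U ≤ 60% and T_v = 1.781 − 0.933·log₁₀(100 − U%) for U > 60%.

U ≈ 62.6 %

Drainage path length: H_d = H = 6.5 m (single drainage).
T_v = c_v·t/H_d² = 3.4×3.9/6.5² = 0.31385.
T_v = 0.31385 corresponds to the U > 60% branch:
U = 1 − 10^((1.781 − T_v)/0.933)/100 = 0.6263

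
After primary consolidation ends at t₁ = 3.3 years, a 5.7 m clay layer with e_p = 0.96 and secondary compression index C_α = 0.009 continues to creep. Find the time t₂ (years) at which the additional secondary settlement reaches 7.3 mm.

S_s = C_α·H/(1+e_p)·log₁₀(t₂/t₁) ⇒ log₁₀(t₂/t₁) = S_s·(1+e_p)/(C_α·H).
log₁₀(t₂/t₁) = 0.0073 × (1+0.96) / (0.009×5.7) = 0.2789
t₂ = t₁ × 10^0.2789 = 3.3 × 1.901 = 6.272 years

t₂ ≈ 6.27 years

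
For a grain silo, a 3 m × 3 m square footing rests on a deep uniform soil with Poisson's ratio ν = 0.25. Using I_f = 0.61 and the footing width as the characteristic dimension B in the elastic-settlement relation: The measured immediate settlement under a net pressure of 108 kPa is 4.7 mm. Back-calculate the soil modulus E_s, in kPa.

E_s ≈ 39400 kPa

S_e = q·B·(1−ν²)/E_s · I_f  ⇒  E_s = q·B·(1−ν²)·I_f / S_e.
E_s = 108 × 3 × 0.9375 × 0.61 / 0.0047 = 39420 kPa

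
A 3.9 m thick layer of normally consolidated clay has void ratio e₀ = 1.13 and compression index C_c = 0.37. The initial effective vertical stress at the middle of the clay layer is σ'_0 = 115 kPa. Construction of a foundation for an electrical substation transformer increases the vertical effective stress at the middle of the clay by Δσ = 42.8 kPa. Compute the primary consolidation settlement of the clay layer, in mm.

Final effective stress: σ'_f = σ'_0 + Δσ = 115 + 42.8 = 157.8 kPa.
Normally consolidated clay, so the full stress increment lies on the virgin compression line:
S_c = C_c·H/(1+e₀)·log₁₀(σ'_f/σ'_0) = 0.37×3.9/(1+1.13)×log₁₀(157.8/115)
    = 0.67746 × 0.13741 = 0.09309 m

S_c ≈ 93.1 mm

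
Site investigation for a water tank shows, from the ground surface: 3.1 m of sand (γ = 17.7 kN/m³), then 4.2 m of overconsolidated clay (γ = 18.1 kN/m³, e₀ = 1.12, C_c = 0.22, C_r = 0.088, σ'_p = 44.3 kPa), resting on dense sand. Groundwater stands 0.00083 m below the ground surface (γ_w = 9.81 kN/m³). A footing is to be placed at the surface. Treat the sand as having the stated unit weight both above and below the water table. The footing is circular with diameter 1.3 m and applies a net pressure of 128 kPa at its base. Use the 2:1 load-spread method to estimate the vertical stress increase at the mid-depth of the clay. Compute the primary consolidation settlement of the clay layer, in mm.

Mid-depth of clay below the ground surface: z = 3.1 + 4.2/2 = 5.2 m.
Total vertical stress at mid-clay: σ_v = 17.7×3.1 + 18.1×2.1 = 92.88 kPa.
Pore pressure: u = 9.81×(5.2 − 0.00083) = 51.002 kPa.
Initial effective stress: σ'_0 = σ_v − u = 92.88 − 51.002 = 41.878 kPa.
Stress increase at mid-clay by the 2:1 spreading method:
Δσ ≈ qD²/(D+z)² = 128×1.3²/(1.3+5.2)² = 5.12 kPa
Final effective stress: σ'_f = 41.878 + 5.12 = 46.998 kPa.
σ'_f = 46.998 > σ'_p = 44.3 kPa, so the stress path crosses the preconsolidation pressure — recompression up to σ'_p, then virgin compression beyond:
S_c = H/(1+e₀)·[C_r·log₁₀(σ'_p/σ'_0) + C_c·log₁₀(σ'_f/σ'_p)]
    = 4.2/2.12 × [0.088×log₁₀(44.3/41.878) + 0.22×log₁₀(46.998/44.3)]
    = 1.9811 × [0.0021488 + 0.0056486] = 0.01545 m

S_c ≈ 15.4 mm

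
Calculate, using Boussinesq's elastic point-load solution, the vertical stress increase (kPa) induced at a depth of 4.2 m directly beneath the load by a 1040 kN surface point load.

Δσ_z ≈ 28.1 kPa

Boussinesq vertical stress below a point load on an elastic half-space:
Δσ_z = 3P/(2πz²) · [1 + (r/z)²]^(−5/2)
r/z = 0/4.2 = 0; [1+(r/z)²]^(−5/2) = 1.
Δσ_z = 3×1040/(2π×4.2²) × 1 = 28.15 × 1 = 28.15 kPa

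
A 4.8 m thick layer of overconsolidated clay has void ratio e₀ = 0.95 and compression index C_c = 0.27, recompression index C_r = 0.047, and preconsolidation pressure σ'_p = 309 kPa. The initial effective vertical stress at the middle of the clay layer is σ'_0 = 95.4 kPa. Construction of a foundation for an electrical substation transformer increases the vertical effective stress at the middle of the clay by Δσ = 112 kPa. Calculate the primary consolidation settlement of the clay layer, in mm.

S_c ≈ 39 mm

Final effective stress: σ'_f = 95.4 + 112 = 207.4 kPa.
σ'_f = 207.4 ≤ σ'_p = 309 kPa, so the clay remains overconsolidated and only the recompression index applies:
S_c = C_r·H/(1+e₀)·log₁₀(σ'_f/σ'_0) = 0.047×4.8/1.95×log₁₀(207.4/95.4)
    = 0.11569 × 0.33726 = 0.03902 m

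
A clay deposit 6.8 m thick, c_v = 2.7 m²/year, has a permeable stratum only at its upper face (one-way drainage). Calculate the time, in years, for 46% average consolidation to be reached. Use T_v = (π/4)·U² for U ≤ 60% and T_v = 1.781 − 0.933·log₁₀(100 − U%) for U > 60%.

Drainage path length: H_d = H = 6.8 m (single drainage).
U ≤ 60%: T_v = (π/4)·U² = (π/4)×0.46² = 0.16619.
t = T_v·H_d²/c_v = 0.16619×6.8²/2.7 = 2.846 years.

t ≈ 2.85 years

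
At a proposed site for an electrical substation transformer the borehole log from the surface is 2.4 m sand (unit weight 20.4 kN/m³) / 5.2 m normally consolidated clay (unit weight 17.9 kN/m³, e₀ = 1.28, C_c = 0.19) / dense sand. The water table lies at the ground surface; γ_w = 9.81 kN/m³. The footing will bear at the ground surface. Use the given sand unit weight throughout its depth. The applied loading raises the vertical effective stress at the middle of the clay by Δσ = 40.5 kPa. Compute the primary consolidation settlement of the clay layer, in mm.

Mid-depth of clay below the ground surface: z = 2.4 + 5.2/2 = 5 m.
Total vertical stress at mid-clay: σ_v = 20.4×2.4 + 17.9×2.6 = 95.5 kPa.
Pore pressure: u = 9.81×(5 − 0) = 49.05 kPa.
Initial effective stress: σ'_0 = σ_v − u = 95.5 − 49.05 = 46.45 kPa.
Final effective stress: σ'_f = σ'_0 + Δσ = 46.45 + 40.5 = 86.95 kPa.
Normally consolidated clay, so the full stress increment lies on the virgin compression line:
S_c = C_c·H/(1+e₀)·log₁₀(σ'_f/σ'_0) = 0.19×5.2/(1+1.28)×log₁₀(86.95/46.45)
    = 0.43333 × 0.27228 = 0.118 m

S_c ≈ 118 mm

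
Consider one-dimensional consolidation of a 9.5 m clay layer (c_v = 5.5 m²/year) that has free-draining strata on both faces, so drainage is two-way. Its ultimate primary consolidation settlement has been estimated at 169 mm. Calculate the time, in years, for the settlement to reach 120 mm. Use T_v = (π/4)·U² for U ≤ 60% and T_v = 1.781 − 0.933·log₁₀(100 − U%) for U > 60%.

t ≈ 1.71 years

Drainage path length: H_d = H/2 = 4.75 m (double drainage).
U = S(t)/S_ult = 120/169 = 0.7101.
U > 60%: T_v = 1.781 − 0.933·log₁₀(100 − 71.006) = 0.41667.
t = T_v·H_d²/c_v = 0.41667×4.75²/5.5 = 1.709 years.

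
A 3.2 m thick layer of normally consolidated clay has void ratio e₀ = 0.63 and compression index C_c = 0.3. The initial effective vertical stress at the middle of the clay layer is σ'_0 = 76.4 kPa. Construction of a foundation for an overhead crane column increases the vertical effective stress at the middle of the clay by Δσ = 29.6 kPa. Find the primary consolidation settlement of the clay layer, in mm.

Final effective stress: σ'_f = σ'_0 + Δσ = 76.4 + 29.6 = 106 kPa.
Normally consolidated clay, so the full stress increment lies on the virgin compression line:
S_c = C_c·H/(1+e₀)·log₁₀(σ'_f/σ'_0) = 0.3×3.2/(1+0.63)×log₁₀(106/76.4)
    = 0.58896 × 0.14221 = 0.08376 m

S_c ≈ 83.8 mm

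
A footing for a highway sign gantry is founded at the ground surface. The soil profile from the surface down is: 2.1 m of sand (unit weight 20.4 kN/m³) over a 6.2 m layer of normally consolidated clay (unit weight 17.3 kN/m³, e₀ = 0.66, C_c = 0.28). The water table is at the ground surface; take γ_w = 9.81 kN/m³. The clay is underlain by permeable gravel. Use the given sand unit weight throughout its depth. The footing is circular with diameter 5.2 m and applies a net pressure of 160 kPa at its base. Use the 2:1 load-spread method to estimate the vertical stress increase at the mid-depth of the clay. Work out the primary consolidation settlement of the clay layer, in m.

S_c ≈ 0.287 m

Mid-depth of clay below the ground surface: z = 2.1 + 6.2/2 = 5.2 m.
Total vertical stress at mid-clay: σ_v = 20.4×2.1 + 17.3×3.1 = 96.47 kPa.
Pore pressure: u = 9.81×(5.2 − 0) = 51.012 kPa.
Initial effective stress: σ'_0 = σ_v − u = 96.47 − 51.012 = 45.458 kPa.
Stress increase at mid-clay by the 2:1 spreading method:
Δσ ≈ qD²/(D+z)² = 160×5.2²/(5.2+5.2)² = 40 kPa
Final effective stress: σ'_f = σ'_0 + Δσ = 45.458 + 40 = 85.458 kPa.
Normally consolidated clay, so the full stress increment lies on the virgin compression line:
S_c = C_c·H/(1+e₀)·log₁₀(σ'_f/σ'_0) = 0.28×6.2/(1+0.66)×log₁₀(85.458/45.458)
    = 1.0458 × 0.27414 = 0.2867 m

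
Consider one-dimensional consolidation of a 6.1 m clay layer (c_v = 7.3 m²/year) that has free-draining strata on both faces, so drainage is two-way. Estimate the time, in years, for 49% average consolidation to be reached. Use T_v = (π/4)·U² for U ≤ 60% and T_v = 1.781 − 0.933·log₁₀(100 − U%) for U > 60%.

t ≈ 0.24 years

Drainage path length: H_d = H/2 = 3.05 m (double drainage).
U ≤ 60%: T_v = (π/4)·U² = (π/4)×0.49² = 0.18857.
t = T_v·H_d²/c_v = 0.18857×3.05²/7.3 = 0.2403 years.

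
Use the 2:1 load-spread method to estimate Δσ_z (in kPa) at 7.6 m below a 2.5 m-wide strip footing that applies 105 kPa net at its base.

Δσ_z ≈ 26 kPa

By the 2:1 method the load spreads at 1 horizontal : 2 vertical, so at depth z the loaded area has grown by z in each plan dimension:
Δσ = qB/(B+z) = 105×2.5/(2.5+7.6) = 25.99 kPa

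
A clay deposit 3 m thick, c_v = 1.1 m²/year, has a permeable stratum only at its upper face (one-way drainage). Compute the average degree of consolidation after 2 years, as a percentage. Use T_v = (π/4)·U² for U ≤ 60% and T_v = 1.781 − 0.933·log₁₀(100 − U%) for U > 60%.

Drainage path length: H_d = H = 3 m (single drainage).
T_v = c_v·t/H_d² = 1.1×2/3² = 0.24444.
T_v = 0.24444 corresponds to the U ≤ 60% branch:
U = √(4T_v/π) = 0.5579

U ≈ 55.8 %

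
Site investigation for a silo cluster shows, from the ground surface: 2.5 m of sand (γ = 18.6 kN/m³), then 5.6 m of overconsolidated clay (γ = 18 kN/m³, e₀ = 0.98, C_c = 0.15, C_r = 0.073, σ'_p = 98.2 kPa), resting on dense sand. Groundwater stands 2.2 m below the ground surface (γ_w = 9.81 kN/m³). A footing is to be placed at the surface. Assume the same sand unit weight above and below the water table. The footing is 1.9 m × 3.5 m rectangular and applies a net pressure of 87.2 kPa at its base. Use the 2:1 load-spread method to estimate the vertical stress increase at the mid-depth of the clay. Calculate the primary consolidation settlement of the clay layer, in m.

S_c ≈ 0.0116 m

Mid-depth of clay below the ground surface: z = 2.5 + 5.6/2 = 5.3 m.
Total vertical stress at mid-clay: σ_v = 18.6×2.5 + 18×2.8 = 96.9 kPa.
Pore pressure: u = 9.81×(5.3 − 2.2) = 30.411 kPa.
Initial effective stress: σ'_0 = σ_v − u = 96.9 − 30.411 = 66.489 kPa.
Stress increase at mid-clay by the 2:1 spreading method:
Δσ = qBL/((B+z)(L+z)) = 87.2×1.9×3.5/((1.9+5.3)(3.5+5.3)) = 9.1521 kPa
Final effective stress: σ'_f = 66.489 + 9.1521 = 75.641 kPa.
σ'_f = 75.641 ≤ σ'_p = 98.2 kPa, so the clay remains overconsolidated and only the recompression index applies:
S_c = C_r·H/(1+e₀)·log₁₀(σ'_f/σ'_0) = 0.073×5.6/1.98×log₁₀(75.641/66.489)
    = 0.20647 × 0.056007 = 0.01156 m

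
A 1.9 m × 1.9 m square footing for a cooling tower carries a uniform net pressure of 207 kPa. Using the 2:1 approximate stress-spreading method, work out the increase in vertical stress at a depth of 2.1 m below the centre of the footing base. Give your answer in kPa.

By the 2:1 method the load spreads at 1 horizontal : 2 vertical, so at depth z the loaded area has grown by z in each plan dimension:
Δσ = qBL/((B+z)(L+z)) = 207×1.9×1.9/((1.9+2.1)(1.9+2.1)) = 46.704 kPa

Δσ_z ≈ 46.7 kPa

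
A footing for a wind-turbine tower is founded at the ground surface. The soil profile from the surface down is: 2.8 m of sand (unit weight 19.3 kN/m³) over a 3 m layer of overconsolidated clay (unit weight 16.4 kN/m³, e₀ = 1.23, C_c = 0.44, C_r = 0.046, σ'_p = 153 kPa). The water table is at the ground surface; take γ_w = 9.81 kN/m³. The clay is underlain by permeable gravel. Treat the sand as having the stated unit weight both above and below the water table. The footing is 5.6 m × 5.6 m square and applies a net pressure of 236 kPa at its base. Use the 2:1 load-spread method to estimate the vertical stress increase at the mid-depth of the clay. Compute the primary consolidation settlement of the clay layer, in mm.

S_c ≈ 30.2 mm

Mid-depth of clay below the ground surface: z = 2.8 + 3/2 = 4.3 m.
Total vertical stress at mid-clay: σ_v = 19.3×2.8 + 16.4×1.5 = 78.64 kPa.
Pore pressure: u = 9.81×(4.3 − 0) = 42.183 kPa.
Initial effective stress: σ'_0 = σ_v − u = 78.64 − 42.183 = 36.457 kPa.
Stress increase at mid-clay by the 2:1 spreading method:
Δσ = qBL/((B+z)(L+z)) = 236×5.6×5.6/((5.6+4.3)(5.6+4.3)) = 75.512 kPa
Final effective stress: σ'_f = 36.457 + 75.512 = 111.97 kPa.
σ'_f = 111.97 ≤ σ'_p = 153 kPa, so the clay remains overconsolidated and only the recompression index applies:
S_c = C_r·H/(1+e₀)·log₁₀(σ'_f/σ'_0) = 0.046×3/2.23×log₁₀(111.97/36.457)
    = 0.061884 × 0.48732 = 0.03016 m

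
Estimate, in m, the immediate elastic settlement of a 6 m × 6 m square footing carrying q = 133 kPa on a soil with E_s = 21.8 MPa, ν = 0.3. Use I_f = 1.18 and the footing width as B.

Immediate (elastic) settlement: S_e = q·B·(1−ν²)/E_s · I_f.
E_s = 21.8 MPa = 21800 kPa.
S_e = 133 × 6 × (1 − 0.3²) / 21800 × 1.18
    = 133 × 6 × 0.91 / 21800 × 1.18
    = 0.03931 m

S_e ≈ 0.0393 m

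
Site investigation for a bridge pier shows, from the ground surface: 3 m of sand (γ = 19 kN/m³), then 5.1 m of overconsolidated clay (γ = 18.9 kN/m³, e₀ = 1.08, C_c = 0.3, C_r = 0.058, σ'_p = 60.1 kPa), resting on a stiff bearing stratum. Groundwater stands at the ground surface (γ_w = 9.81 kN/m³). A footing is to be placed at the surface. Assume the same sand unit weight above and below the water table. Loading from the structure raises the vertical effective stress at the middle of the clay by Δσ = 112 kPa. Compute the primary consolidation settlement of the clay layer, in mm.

Mid-depth of clay below the ground surface: z = 3 + 5.1/2 = 5.55 m.
Total vertical stress at mid-clay: σ_v = 19×3 + 18.9×2.55 = 105.19 kPa.
Pore pressure: u = 9.81×(5.55 − 0) = 54.446 kPa.
Initial effective stress: σ'_0 = σ_v − u = 105.19 − 54.446 = 50.744 kPa.
Final effective stress: σ'_f = 50.744 + 112 = 162.74 kPa.
σ'_f = 162.74 > σ'_p = 60.1 kPa, so the stress path crosses the preconsolidation pressure — recompression up to σ'_p, then virgin compression beyond:
S_c = H/(1+e₀)·[C_r·log₁₀(σ'_p/σ'_0) + C_c·log₁₀(σ'_f/σ'_p)]
    = 5.1/2.08 × [0.058×log₁₀(60.1/50.744) + 0.3×log₁₀(162.74/60.1)]
    = 2.4519 × [0.0042624 + 0.12979] = 0.3287 m

S_c ≈ 329 mm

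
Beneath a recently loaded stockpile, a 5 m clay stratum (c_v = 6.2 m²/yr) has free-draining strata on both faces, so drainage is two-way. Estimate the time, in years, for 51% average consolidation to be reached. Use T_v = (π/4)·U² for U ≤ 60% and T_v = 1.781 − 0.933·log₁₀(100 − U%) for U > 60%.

Drainage path length: H_d = H/2 = 2.5 m (double drainage).
U ≤ 60%: T_v = (π/4)·U² = (π/4)×0.51² = 0.20428.
t = T_v·H_d²/c_v = 0.20428×2.5²/6.2 = 0.2059 years.

t ≈ 0.206 years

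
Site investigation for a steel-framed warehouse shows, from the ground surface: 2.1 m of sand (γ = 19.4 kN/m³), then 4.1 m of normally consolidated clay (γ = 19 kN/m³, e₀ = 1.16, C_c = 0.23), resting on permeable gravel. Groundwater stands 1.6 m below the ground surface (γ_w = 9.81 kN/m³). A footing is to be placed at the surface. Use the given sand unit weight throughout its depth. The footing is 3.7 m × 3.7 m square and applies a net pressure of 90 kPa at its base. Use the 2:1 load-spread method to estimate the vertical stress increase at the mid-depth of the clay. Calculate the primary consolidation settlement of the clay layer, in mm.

S_c ≈ 59.1 mm

Mid-depth of clay below the ground surface: z = 2.1 + 4.1/2 = 4.15 m.
Total vertical stress at mid-clay: σ_v = 19.4×2.1 + 19×2.05 = 79.69 kPa.
Pore pressure: u = 9.81×(4.15 − 1.6) = 25.015 kPa.
Initial effective stress: σ'_0 = σ_v − u = 79.69 − 25.015 = 54.675 kPa.
Stress increase at mid-clay by the 2:1 spreading method:
Δσ = qBL/((B+z)(L+z)) = 90×3.7×3.7/((3.7+4.15)(3.7+4.15)) = 19.994 kPa
Final effective stress: σ'_f = σ'_0 + Δσ = 54.675 + 19.994 = 74.669 kPa.
Normally consolidated clay, so the full stress increment lies on the virgin compression line:
S_c = C_c·H/(1+e₀)·log₁₀(σ'_f/σ'_0) = 0.23×4.1/(1+1.16)×log₁₀(74.669/54.675)
    = 0.43657 × 0.13535 = 0.05909 m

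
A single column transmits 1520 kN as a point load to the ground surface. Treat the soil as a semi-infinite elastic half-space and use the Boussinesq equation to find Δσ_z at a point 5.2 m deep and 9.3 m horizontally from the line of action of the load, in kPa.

Δσ_z ≈ 0.743 kPa

Boussinesq vertical stress below a point load on an elastic half-space:
Δσ_z = 3P/(2πz²) · [1 + (r/z)²]^(−5/2)
r/z = 9.3/5.2 = 1.7885; [1+(r/z)²]^(−5/2) = 0.027685.
Δσ_z = 3×1520/(2π×5.2²) × 0.027685 = 26.84 × 0.027685 = 0.7431 kPa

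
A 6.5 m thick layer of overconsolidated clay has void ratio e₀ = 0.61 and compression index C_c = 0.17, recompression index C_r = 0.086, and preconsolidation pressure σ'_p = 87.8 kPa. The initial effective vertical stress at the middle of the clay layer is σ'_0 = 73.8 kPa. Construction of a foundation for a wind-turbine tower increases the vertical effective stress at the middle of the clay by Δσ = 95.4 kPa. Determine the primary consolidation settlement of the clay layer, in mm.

Final effective stress: σ'_f = 73.8 + 95.4 = 169.2 kPa.
σ'_f = 169.2 > σ'_p = 87.8 kPa, so the stress path crosses the preconsolidation pressure — recompression up to σ'_p, then virgin compression beyond:
S_c = H/(1+e₀)·[C_r·log₁₀(σ'_p/σ'_0) + C_c·log₁₀(σ'_f/σ'_p)]
    = 6.5/1.61 × [0.086×log₁₀(87.8/73.8) + 0.17×log₁₀(169.2/87.8)]
    = 4.0373 × [0.0064877 + 0.048434] = 0.2217 m

S_c ≈ 222 mm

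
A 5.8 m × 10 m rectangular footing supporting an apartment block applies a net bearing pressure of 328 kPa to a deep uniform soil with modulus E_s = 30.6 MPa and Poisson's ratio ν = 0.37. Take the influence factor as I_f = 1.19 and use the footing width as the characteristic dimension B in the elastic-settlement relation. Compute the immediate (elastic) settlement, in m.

Immediate (elastic) settlement: S_e = q·B·(1−ν²)/E_s · I_f.
E_s = 30.6 MPa = 30600 kPa.
S_e = 328 × 5.8 × (1 − 0.37²) / 30600 × 1.19
    = 328 × 5.8 × 0.8631 / 30600 × 1.19
    = 0.06385 m

S_e ≈ 0.0639 m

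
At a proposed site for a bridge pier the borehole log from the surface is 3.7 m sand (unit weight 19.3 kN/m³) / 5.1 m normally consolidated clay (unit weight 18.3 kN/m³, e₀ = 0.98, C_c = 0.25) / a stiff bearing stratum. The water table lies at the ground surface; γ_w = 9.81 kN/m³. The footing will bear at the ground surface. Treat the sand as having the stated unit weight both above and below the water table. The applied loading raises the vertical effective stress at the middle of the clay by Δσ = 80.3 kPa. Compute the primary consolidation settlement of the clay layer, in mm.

S_c ≈ 247 mm

Mid-depth of clay below the ground surface: z = 3.7 + 5.1/2 = 6.25 m.
Total vertical stress at mid-clay: σ_v = 19.3×3.7 + 18.3×2.55 = 118.08 kPa.
Pore pressure: u = 9.81×(6.25 − 0) = 61.312 kPa.
Initial effective stress: σ'_0 = σ_v − u = 118.08 − 61.312 = 56.768 kPa.
Final effective stress: σ'_f = σ'_0 + Δσ = 56.768 + 80.3 = 137.07 kPa.
Normally consolidated clay, so the full stress increment lies on the virgin compression line:
S_c = C_c·H/(1+e₀)·log₁₀(σ'_f/σ'_0) = 0.25×5.1/(1+0.98)×log₁₀(137.07/56.768)
    = 0.64394 × 0.38284 = 0.2465 m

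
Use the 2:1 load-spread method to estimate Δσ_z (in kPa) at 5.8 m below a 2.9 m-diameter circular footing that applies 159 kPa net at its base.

Δσ_z ≈ 17.7 kPa

By the 2:1 method the load spreads at 1 horizontal : 2 vertical, so at depth z the loaded area has grown by z in each plan dimension:
Δσ ≈ qD²/(D+z)² = 159×2.9²/(2.9+5.8)² = 17.667 kPa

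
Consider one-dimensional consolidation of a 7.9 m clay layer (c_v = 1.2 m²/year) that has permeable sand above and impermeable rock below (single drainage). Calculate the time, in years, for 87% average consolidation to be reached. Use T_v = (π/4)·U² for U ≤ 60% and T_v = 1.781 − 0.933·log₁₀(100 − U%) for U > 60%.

Drainage path length: H_d = H = 7.9 m (single drainage).
U > 60%: T_v = 1.781 − 0.933·log₁₀(100 − 87) = 0.74169.
t = T_v·H_d²/c_v = 0.74169×7.9²/1.2 = 38.57 years.

t ≈ 38.6 years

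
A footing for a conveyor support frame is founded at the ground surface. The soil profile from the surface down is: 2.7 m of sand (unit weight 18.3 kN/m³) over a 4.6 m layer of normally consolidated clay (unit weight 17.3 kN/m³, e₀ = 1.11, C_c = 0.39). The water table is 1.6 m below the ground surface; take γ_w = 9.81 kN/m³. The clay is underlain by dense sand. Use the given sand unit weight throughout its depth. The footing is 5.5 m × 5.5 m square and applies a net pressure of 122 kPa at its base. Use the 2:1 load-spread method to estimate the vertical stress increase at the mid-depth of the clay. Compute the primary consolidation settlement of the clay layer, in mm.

S_c ≈ 173 mm

Mid-depth of clay below the ground surface: z = 2.7 + 4.6/2 = 5 m.
Total vertical stress at mid-clay: σ_v = 18.3×2.7 + 17.3×2.3 = 89.2 kPa.
Pore pressure: u = 9.81×(5 − 1.6) = 33.354 kPa.
Initial effective stress: σ'_0 = σ_v − u = 89.2 − 33.354 = 55.846 kPa.
Stress increase at mid-clay by the 2:1 spreading method:
Δσ = qBL/((B+z)(L+z)) = 122×5.5×5.5/((5.5+5)(5.5+5)) = 33.474 kPa
Final effective stress: σ'_f = σ'_0 + Δσ = 55.846 + 33.474 = 89.32 kPa.
Normally consolidated clay, so the full stress increment lies on the virgin compression line:
S_c = C_c·H/(1+e₀)·log₁₀(σ'_f/σ'_0) = 0.39×4.6/(1+1.11)×log₁₀(89.32/55.846)
    = 0.85024 × 0.20396 = 0.1734 m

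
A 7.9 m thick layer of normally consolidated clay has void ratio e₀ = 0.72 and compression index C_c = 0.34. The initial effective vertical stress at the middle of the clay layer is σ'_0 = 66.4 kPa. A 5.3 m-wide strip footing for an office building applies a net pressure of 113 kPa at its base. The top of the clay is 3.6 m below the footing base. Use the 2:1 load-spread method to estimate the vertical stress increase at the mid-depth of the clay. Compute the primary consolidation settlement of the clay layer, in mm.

Mid-depth of clay below the footing base: z = 3.6 + 7.9/2 = 7.55 m.
Stress increase at mid-clay by the 2:1 spreading method:
Δσ = qB/(B+z) = 113×5.3/(5.3+7.55) = 46.607 kPa
Final effective stress: σ'_f = σ'_0 + Δσ = 66.4 + 46.607 = 113.01 kPa.
Normally consolidated clay, so the full stress increment lies on the virgin compression line:
S_c = C_c·H/(1+e₀)·log₁₀(σ'_f/σ'_0) = 0.34×7.9/(1+0.72)×log₁₀(113.01/66.4)
    = 1.5616 × 0.23095 = 0.3607 m

S_c ≈ 361 mm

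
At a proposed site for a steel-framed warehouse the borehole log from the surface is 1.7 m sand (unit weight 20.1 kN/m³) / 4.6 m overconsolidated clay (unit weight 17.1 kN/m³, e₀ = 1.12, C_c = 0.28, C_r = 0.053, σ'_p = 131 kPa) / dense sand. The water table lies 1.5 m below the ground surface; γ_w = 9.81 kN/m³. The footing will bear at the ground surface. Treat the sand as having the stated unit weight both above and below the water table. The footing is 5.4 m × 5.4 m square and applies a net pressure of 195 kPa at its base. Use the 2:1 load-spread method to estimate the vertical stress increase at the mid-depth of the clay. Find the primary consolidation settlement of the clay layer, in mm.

S_c ≈ 41.9 mm

Mid-depth of clay below the ground surface: z = 1.7 + 4.6/2 = 4 m.
Total vertical stress at mid-clay: σ_v = 20.1×1.7 + 17.1×2.3 = 73.5 kPa.
Pore pressure: u = 9.81×(4 − 1.5) = 24.525 kPa.
Initial effective stress: σ'_0 = σ_v − u = 73.5 − 24.525 = 48.975 kPa.
Stress increase at mid-clay by the 2:1 spreading method:
Δσ = qBL/((B+z)(L+z)) = 195×5.4×5.4/((5.4+4)(5.4+4)) = 64.353 kPa
Final effective stress: σ'_f = 48.975 + 64.353 = 113.33 kPa.
σ'_f = 113.33 ≤ σ'_p = 131 kPa, so the clay remains overconsolidated and only the recompression index applies:
S_c = C_r·H/(1+e₀)·log₁₀(σ'_f/σ'_0) = 0.053×4.6/2.12×log₁₀(113.33/48.975)
    = 0.115 × 0.36437 = 0.0419 m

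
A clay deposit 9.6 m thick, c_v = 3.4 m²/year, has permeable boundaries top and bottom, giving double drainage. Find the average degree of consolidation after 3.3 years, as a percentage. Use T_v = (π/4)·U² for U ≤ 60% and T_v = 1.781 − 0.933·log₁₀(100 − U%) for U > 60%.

Drainage path length: H_d = H/2 = 4.8 m (double drainage).
T_v = c_v·t/H_d² = 3.4×3.3/4.8² = 0.48698.
T_v = 0.48698 corresponds to the U > 60% branch:
U = 1 − 10^((1.781 − T_v)/0.933)/100 = 0.7562

U ≈ 75.6 %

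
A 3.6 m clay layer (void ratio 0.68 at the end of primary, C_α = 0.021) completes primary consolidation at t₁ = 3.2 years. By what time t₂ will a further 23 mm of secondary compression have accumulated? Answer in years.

S_s = C_α·H/(1+e_p)·log₁₀(t₂/t₁) ⇒ log₁₀(t₂/t₁) = S_s·(1+e_p)/(C_α·H).
log₁₀(t₂/t₁) = 0.023 × (1+0.68) / (0.021×3.6) = 0.5111
t₂ = t₁ × 10^0.5111 = 3.2 × 3.244 = 10.38 years

t₂ ≈ 10.4 years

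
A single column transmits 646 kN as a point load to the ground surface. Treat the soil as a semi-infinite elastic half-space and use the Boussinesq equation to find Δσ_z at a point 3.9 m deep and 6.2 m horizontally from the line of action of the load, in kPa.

Boussinesq vertical stress below a point load on an elastic half-space:
Δσ_z = 3P/(2πz²) · [1 + (r/z)²]^(−5/2)
r/z = 6.2/3.9 = 1.5897; [1+(r/z)²]^(−5/2) = 0.042796.
Δσ_z = 3×646/(2π×3.9²) × 0.042796 = 20.279 × 0.042796 = 0.8679 kPa

Δσ_z ≈ 0.868 kPa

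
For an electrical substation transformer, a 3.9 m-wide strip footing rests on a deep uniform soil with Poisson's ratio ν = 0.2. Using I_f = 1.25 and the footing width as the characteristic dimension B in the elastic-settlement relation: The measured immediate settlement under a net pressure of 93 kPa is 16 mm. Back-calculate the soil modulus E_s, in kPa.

S_e = q·B·(1−ν²)/E_s · I_f  ⇒  E_s = q·B·(1−ν²)·I_f / S_e.
E_s = 93 × 3.9 × 0.96 × 1.25 / 0.016 = 27200 kPa

E_s ≈ 27200 kPa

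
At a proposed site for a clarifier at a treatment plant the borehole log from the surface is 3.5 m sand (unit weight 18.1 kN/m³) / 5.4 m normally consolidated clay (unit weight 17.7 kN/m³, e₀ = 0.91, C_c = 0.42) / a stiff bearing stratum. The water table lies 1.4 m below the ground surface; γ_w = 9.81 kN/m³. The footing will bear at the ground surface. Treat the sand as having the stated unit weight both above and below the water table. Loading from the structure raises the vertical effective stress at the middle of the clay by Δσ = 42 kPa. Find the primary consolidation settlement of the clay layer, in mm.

Mid-depth of clay below the ground surface: z = 3.5 + 5.4/2 = 6.2 m.
Total vertical stress at mid-clay: σ_v = 18.1×3.5 + 17.7×2.7 = 111.14 kPa.
Pore pressure: u = 9.81×(6.2 − 1.4) = 47.088 kPa.
Initial effective stress: σ'_0 = σ_v − u = 111.14 − 47.088 = 64.052 kPa.
Final effective stress: σ'_f = σ'_0 + Δσ = 64.052 + 42 = 106.05 kPa.
Normally consolidated clay, so the full stress increment lies on the virgin compression line:
S_c = C_c·H/(1+e₀)·log₁₀(σ'_f/σ'_0) = 0.42×5.4/(1+0.91)×log₁₀(106.05/64.052)
    = 1.1874 × 0.21898 = 0.26 m

S_c ≈ 260 mm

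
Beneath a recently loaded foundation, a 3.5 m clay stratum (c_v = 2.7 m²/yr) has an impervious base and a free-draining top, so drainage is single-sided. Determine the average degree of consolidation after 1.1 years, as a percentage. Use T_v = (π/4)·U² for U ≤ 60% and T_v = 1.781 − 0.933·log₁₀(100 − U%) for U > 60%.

Drainage path length: H_d = H = 3.5 m (single drainage).
T_v = c_v·t/H_d² = 2.7×1.1/3.5² = 0.24245.
T_v = 0.24245 corresponds to the U ≤ 60% branch:
U = √(4T_v/π) = 0.5556

U ≈ 55.6 %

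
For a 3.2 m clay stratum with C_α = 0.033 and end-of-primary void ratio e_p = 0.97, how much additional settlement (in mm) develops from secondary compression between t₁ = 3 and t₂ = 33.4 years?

S_s ≈ 56.1 mm

Secondary compression: S_s = C_α·H/(1+e_p)·log₁₀(t₂/t₁)
S_s = 0.033×3.2/(1+0.97)×log₁₀(33.4/3)
    = 0.0536 × 1.047 = 0.0561 m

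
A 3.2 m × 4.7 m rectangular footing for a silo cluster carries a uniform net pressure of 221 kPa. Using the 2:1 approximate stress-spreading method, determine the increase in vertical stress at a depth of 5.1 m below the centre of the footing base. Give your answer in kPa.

Δσ_z ≈ 40.9 kPa

By the 2:1 method the load spreads at 1 horizontal : 2 vertical, so at depth z the loaded area has grown by z in each plan dimension:
Δσ = qBL/((B+z)(L+z)) = 221×3.2×4.7/((3.2+5.1)(4.7+5.1)) = 40.864 kPa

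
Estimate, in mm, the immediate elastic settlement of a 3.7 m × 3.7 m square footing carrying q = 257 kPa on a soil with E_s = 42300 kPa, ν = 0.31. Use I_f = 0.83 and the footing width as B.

S_e ≈ 16.9 mm

Immediate (elastic) settlement: S_e = q·B·(1−ν²)/E_s · I_f.
S_e = 257 × 3.7 × (1 − 0.31²) / 42300 × 0.83
    = 257 × 3.7 × 0.9039 / 42300 × 0.83
    = 0.01687 m = 16.87 mm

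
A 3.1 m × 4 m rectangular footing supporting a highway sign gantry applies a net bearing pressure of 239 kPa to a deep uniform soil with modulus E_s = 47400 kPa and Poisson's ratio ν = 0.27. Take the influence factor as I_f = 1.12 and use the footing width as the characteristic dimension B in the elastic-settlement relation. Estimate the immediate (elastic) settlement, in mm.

Immediate (elastic) settlement: S_e = q·B·(1−ν²)/E_s · I_f.
S_e = 239 × 3.1 × (1 − 0.27²) / 47400 × 1.12
    = 239 × 3.1 × 0.9271 / 47400 × 1.12
    = 0.01623 m = 16.23 mm

S_e ≈ 16.2 mm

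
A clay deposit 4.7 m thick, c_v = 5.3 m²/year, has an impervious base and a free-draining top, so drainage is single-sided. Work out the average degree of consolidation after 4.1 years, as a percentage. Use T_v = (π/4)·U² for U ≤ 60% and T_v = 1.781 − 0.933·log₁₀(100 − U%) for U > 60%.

U ≈ 92.8 %

Drainage path length: H_d = H = 4.7 m (single drainage).
T_v = c_v·t/H_d² = 5.3×4.1/4.7² = 0.9837.
T_v = 0.9837 corresponds to the U > 60% branch:
U = 1 − 10^((1.781 − T_v)/0.933)/100 = 0.9285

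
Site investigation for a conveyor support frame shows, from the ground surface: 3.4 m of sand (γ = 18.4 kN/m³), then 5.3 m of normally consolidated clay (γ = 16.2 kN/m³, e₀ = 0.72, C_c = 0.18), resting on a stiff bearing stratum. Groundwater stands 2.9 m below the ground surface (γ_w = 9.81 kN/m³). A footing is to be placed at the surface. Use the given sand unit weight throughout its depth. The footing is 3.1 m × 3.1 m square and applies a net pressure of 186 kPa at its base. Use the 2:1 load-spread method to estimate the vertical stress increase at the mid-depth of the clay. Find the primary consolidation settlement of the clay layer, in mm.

S_c ≈ 60.6 mm

Mid-depth of clay below the ground surface: z = 3.4 + 5.3/2 = 6.05 m.
Total vertical stress at mid-clay: σ_v = 18.4×3.4 + 16.2×2.65 = 105.49 kPa.
Pore pressure: u = 9.81×(6.05 − 2.9) = 30.902 kPa.
Initial effective stress: σ'_0 = σ_v − u = 105.49 − 30.902 = 74.588 kPa.
Stress increase at mid-clay by the 2:1 spreading method:
Δσ = qBL/((B+z)(L+z)) = 186×3.1×3.1/((3.1+6.05)(3.1+6.05)) = 21.35 kPa
Final effective stress: σ'_f = σ'_0 + Δσ = 74.588 + 21.35 = 95.938 kPa.
Normally consolidated clay, so the full stress increment lies on the virgin compression line:
S_c = C_c·H/(1+e₀)·log₁₀(σ'_f/σ'_0) = 0.18×5.3/(1+0.72)×log₁₀(95.938/74.588)
    = 0.55465 × 0.10932 = 0.06063 m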